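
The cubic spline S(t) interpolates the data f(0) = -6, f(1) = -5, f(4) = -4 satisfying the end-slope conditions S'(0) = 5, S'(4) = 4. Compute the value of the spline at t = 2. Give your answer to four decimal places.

Write σ_i for S''(x_i). With h_i = 1, 3 and divided differences Δ_i = 1, 1/3, the continuity of S' gives the tridiagonal system
  1·σ_0 + 8·σ_1 + 3·σ_2 = 6(Δ_1 - Δ_0) = -4
Clamped end conditions give two more equations: 2h_0·σ_0 + h_0·σ_1 = 6(Δ_0 - S'(0)) = -24 and h_1·σ_1 + 2h_1·σ_2 = 6(S'(4) - Δ_1) = 22.
Forward elimination and back-substitution give σ_0 = -47/4, σ_1 = -1/2, σ_2 = 47/12.
On [1, 4], S(t) = -5 - 9/8·(t - 1) - 1/4·(t - 1)² + 53/216·(t - 1)³.
With (t - 1) = 1: S(2) = -331/54.

-6.1296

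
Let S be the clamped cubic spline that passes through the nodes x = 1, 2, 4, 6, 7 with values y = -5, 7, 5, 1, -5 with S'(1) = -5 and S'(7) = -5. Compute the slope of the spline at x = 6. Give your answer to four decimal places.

-4.5682

With M_i denoting the second derivative at x_i, h_i = 1, 2, 2, 1, and Δ_i = (y_(i+1) − y_i)/h_i = 12, -1, -2, -6:
  1·M_0 + 6·M_1 + 2·M_2 = 6(Δ_1 - Δ_0) = -78
  2·M_1 + 8·M_2 + 2·M_3 = 6(Δ_2 - Δ_1) = -6
  2·M_2 + 6·M_3 + 1·M_4 = 6(Δ_3 - Δ_2) = -24
Clamped end conditions give two more equations: 2h_0·M_0 + h_0·M_1 = 6(Δ_0 - S'(1)) = 102 and h_3·M_3 + 2h_3·M_4 = 6(S'(7) - Δ_3) = 6.
Solving: M_0 = 1411/22, M_1 = -289/11, M_2 = 31/4, M_3 = -85/11, M_4 = 151/22.
On [6, 7], S'(x) = b_3 + 2c_3·(x - 6) + 3d_3·(x - 6)² with b_3 = Δ_3 - h_3(2M_3 + M_4)/6 = -201/44, c_3 = M_3/2 = -85/22, d_3 = (M_4 - M_3)/(6h_3) = 107/44. So S'(6) = -201/44.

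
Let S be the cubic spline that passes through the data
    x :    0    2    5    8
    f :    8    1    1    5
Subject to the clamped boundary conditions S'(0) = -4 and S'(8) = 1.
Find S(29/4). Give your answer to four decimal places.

Let σ_i = S''(x_i). Step sizes h_i = 2, 3, 3; slopes of the chords Δ_i = (y_(i+1) - y_i)/h_i = -7/2, 0, 4/3.
  2·σ_0 + 10·σ_1 + 3·σ_2 = 6(Δ_1 - Δ_0) = 21
  3·σ_1 + 12·σ_2 + 3·σ_3 = 6(Δ_2 - Δ_1) = 8
Clamped end conditions give two more equations: 2h_0·σ_0 + h_0·σ_1 = 6(Δ_0 - S'(0)) = 3 and h_2·σ_2 + 2h_2·σ_3 = 6(S'(8) - Δ_2) = -2.
Hence σ_0 = -11/38, σ_1 = 79/38, σ_2 = 5/19, σ_3 = -53/114.
On [5, 8], S(x) = 1 + 99/76·(x - 5) + 5/38·(x - 5)² - 83/2052·(x - 5)³.
With (x - 5) = 9/4: S(29/4) = 20119/4864.

4.1363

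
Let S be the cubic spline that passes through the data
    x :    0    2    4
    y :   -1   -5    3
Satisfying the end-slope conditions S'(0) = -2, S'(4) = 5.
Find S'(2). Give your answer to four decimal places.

0.7500

Write M_i for S''(x_i). With h_i = 2, 2 and divided differences Δ_i = -2, 4, the continuity of S' gives the tridiagonal system
  2·M_0 + 8·M_1 + 2·M_2 = 6(Δ_1 - Δ_0) = 36
Clamped end conditions give two more equations: 2h_0·M_0 + h_0·M_1 = 6(Δ_0 - S'(0)) = 0 and h_1·M_1 + 2h_1·M_2 = 6(S'(4) - Δ_1) = 6.
Hence M_0 = -11/4, M_1 = 11/2, M_2 = -5/4.
On [2, 4], S'(x) = b_1 + 2c_1·(x - 2) + 3d_1·(x - 2)² with b_1 = Δ_1 - h_1(2M_1 + M_2)/6 = 3/4, c_1 = M_1/2 = 11/4, d_1 = (M_2 - M_1)/(6h_1) = -9/16. So S'(2) = 3/4.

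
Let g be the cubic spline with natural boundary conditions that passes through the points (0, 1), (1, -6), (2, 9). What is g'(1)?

Let M_i = g''(x_i). Step sizes h_i = 1, 1; slopes of the chords Δ_i = (y_(i+1) - y_i)/h_i = -7, 15.
  1·M_0 + 4·M_1 + 1·M_2 = 6(Δ_1 - Δ_0) = 132
Natural end conditions: M_0 = M_2 = 0.
Solving: M_0 = 0, M_1 = 33, M_2 = 0.
On [1, 2], g'(x) = b_1 + 2c_1·(x - 1) + 3d_1·(x - 1)² with b_1 = Δ_1 - h_1(2M_1 + M_2)/6 = 4, c_1 = M_1/2 = 33/2, d_1 = (M_2 - M_1)/(6h_1) = -11/2. So g'(1) = 4.

4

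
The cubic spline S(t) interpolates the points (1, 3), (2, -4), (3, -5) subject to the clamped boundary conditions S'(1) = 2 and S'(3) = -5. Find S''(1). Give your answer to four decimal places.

Let M_i = S''(x_i). Step sizes h_i = 1, 1; slopes of the chords Δ_i = (y_(i+1) - y_i)/h_i = -7, -1.
  1·M_0 + 4·M_1 + 1·M_2 = 6(Δ_1 - Δ_0) = 36
Clamped end conditions give two more equations: 2h_0·M_0 + h_0·M_1 = 6(Δ_0 - S'(1)) = -54 and h_1·M_1 + 2h_1·M_2 = 6(S'(3) - Δ_1) = -24.
Hence M_0 = -79/2, M_1 = 25, M_2 = -49/2.

-39.5000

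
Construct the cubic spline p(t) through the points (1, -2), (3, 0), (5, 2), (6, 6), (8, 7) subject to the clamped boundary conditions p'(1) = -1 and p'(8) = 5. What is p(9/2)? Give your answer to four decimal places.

0.7477

Write M_i for p''(x_i). With h_i = 2, 2, 1, 2 and divided differences Δ_i = 1, 1, 4, 1/2, the continuity of p' gives the tridiagonal system
  2·M_0 + 8·M_1 + 2·M_2 = 6(Δ_1 - Δ_0) = 0
  2·M_1 + 6·M_2 + 1·M_3 = 6(Δ_2 - Δ_1) = 18
  1·M_2 + 6·M_3 + 2·M_4 = 6(Δ_3 - Δ_2) = -21
Clamped end conditions give two more equations: 2h_0·M_0 + h_0·M_1 = 6(Δ_0 - p'(1)) = 12 and h_3·M_3 + 2h_3·M_4 = 6(p'(8) - Δ_3) = 27.
Solving the tridiagonal system: M_0 = 507/122, M_1 = -141/61, M_2 = 621/122, M_3 = -483/61, M_4 = 2613/244.
On [3, 5], p(t) = 0 + 103/122·(t - 3) - 141/122·(t - 3)² + 301/488·(t - 3)³.
With (t - 3) = 3/2: p(9/2) = 2919/3904.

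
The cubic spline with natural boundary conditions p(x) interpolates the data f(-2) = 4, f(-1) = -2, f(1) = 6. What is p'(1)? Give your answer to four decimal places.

7.3333

Let σ_i = p''(x_i). Step sizes h_i = 1, 2; slopes of the chords Δ_i = (y_(i+1) - y_i)/h_i = -6, 4.
  1·σ_0 + 6·σ_1 + 2·σ_2 = 6(Δ_1 - Δ_0) = 60
Natural end conditions: σ_0 = σ_2 = 0.
Solving the tridiagonal system: σ_0 = 0, σ_1 = 10, σ_2 = 0.
On [-1, 1], p'(x) = b_1 + 2c_1·(x + 1) + 3d_1·(x + 1)² with b_1 = Δ_1 - h_1(2σ_1 + σ_2)/6 = -8/3, c_1 = σ_1/2 = 5, d_1 = (σ_2 - σ_1)/(6h_1) = -5/6. So p'(1) = 22/3.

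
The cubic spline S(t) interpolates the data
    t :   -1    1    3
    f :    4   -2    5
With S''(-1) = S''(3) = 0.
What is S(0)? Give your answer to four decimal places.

-0.2188

Put M_i = S'' at the i-th knot. Here h = (2, 2) and Δ = (-3, 7/2), so the interior equations h_(i-1)·M_(i-1) + 2(h_(i-1)+h_i)·M_i + h_i·M_(i+1) = 6(Δ_i − Δ_(i-1)) read
  2·M_0 + 8·M_1 + 2·M_2 = 6(Δ_1 - Δ_0) = 39
Natural end conditions: M_0 = M_2 = 0.
Forward elimination and back-substitution give M_0 = 0, M_1 = 39/8, M_2 = 0.
On [-1, 1], S(t) = 4 - 37/8·(t + 1) + 0·(t + 1)² + 13/32·(t + 1)³.
With (t + 1) = 1: S(0) = -7/32.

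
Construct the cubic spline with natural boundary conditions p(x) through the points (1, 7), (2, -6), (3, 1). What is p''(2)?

30

With m_i denoting the second derivative at x_i, h_i = 1, 1, and Δ_i = (y_(i+1) − y_i)/h_i = -13, 7:
  1·m_0 + 4·m_1 + 1·m_2 = 6(Δ_1 - Δ_0) = 120
Natural end conditions: m_0 = m_2 = 0.
Solving the tridiagonal system: m_0 = 0, m_1 = 30, m_2 = 0.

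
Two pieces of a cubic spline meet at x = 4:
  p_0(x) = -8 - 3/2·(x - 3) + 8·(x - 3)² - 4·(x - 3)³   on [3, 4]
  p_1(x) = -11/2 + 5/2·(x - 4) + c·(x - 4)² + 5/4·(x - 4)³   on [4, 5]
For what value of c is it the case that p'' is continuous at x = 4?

p_0''(x) = 16 - 24·(x - 3), so p_0''(4) = -8. On the right, p_1''(4) = 2c, so c = -4.

-4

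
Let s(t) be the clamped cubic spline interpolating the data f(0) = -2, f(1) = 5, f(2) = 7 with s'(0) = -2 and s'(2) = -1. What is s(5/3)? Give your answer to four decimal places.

Let m_i = s''(x_i). Step sizes h_i = 1, 1; slopes of the chords Δ_i = (y_(i+1) - y_i)/h_i = 7, 2.
  1·m_0 + 4·m_1 + 1·m_2 = 6(Δ_1 - Δ_0) = -30
Clamped end conditions give two more equations: 2h_0·m_0 + h_0·m_1 = 6(Δ_0 - s'(0)) = 54 and h_1·m_1 + 2h_1·m_2 = 6(s'(2) - Δ_1) = -18.
Solving the tridiagonal system: m_0 = 35, m_1 = -16, m_2 = -1.
On [1, 2], s(t) = 5 + 15/2·(t - 1) - 8·(t - 1)² + 5/2·(t - 1)³.
With (t - 1) = 2/3: s(5/3) = 194/27.

7.1852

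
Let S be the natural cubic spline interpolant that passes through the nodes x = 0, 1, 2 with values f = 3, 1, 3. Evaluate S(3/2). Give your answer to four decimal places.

Let M_i = S''(x_i). Step sizes h_i = 1, 1; slopes of the chords Δ_i = (y_(i+1) - y_i)/h_i = -2, 2.
  1·M_0 + 4·M_1 + 1·M_2 = 6(Δ_1 - Δ_0) = 24
Natural end conditions: M_0 = M_2 = 0.
Solving the tridiagonal system: M_0 = 0, M_1 = 6, M_2 = 0.
On [1, 2], S(x) = 1 + 0·(x - 1) + 3·(x - 1)² - 1·(x - 1)³.
With (x - 1) = 1/2: S(3/2) = 13/8.

1.6250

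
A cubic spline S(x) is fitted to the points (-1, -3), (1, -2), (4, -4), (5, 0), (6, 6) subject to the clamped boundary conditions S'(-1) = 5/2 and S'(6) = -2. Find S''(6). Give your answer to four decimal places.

-28.7589

Put m_i = S'' at the i-th knot. Here h = (2, 3, 1, 1) and Δ = (1/2, -2/3, 4, 6), so the interior equations h_(i-1)·m_(i-1) + 2(h_(i-1)+h_i)·m_i + h_i·m_(i+1) = 6(Δ_i − Δ_(i-1)) read
  2·m_0 + 10·m_1 + 3·m_2 = 6(Δ_1 - Δ_0) = -7
  3·m_1 + 8·m_2 + 1·m_3 = 6(Δ_2 - Δ_1) = 28
  1·m_2 + 4·m_3 + 1·m_4 = 6(Δ_3 - Δ_2) = 12
Clamped end conditions give two more equations: 2h_0·m_0 + h_0·m_1 = 6(Δ_0 - S'(-1)) = -12 and h_3·m_3 + 2h_3·m_4 = 6(S'(6) - Δ_3) = -48.
Hence m_0 = -352/141, m_1 = -142/141, m_2 = 379/141, m_3 = 1342/141, m_4 = -4055/141.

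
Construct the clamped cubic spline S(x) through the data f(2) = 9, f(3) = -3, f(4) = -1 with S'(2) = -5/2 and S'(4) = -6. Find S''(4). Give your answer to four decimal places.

-46.7500

Let M_i = S''(x_i). Step sizes h_i = 1, 1; slopes of the chords Δ_i = (y_(i+1) - y_i)/h_i = -12, 2.
  1·M_0 + 4·M_1 + 1·M_2 = 6(Δ_1 - Δ_0) = 84
Clamped end conditions give two more equations: 2h_0·M_0 + h_0·M_1 = 6(Δ_0 - S'(2)) = -57 and h_1·M_1 + 2h_1·M_2 = 6(S'(4) - Δ_1) = -48.
Hence M_0 = -205/4, M_1 = 91/2, M_2 = -187/4.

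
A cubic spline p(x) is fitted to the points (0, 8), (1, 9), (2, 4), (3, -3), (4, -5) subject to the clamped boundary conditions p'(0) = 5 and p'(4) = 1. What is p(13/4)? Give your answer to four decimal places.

Let σ_i = p''(x_i). Step sizes h_i = 1, 1, 1, 1; slopes of the chords Δ_i = (y_(i+1) - y_i)/h_i = 1, -5, -7, -2.
  1·σ_0 + 4·σ_1 + 1·σ_2 = 6(Δ_1 - Δ_0) = -36
  1·σ_1 + 4·σ_2 + 1·σ_3 = 6(Δ_2 - Δ_1) = -12
  1·σ_2 + 4·σ_3 + 1·σ_4 = 6(Δ_3 - Δ_2) = 30
Clamped end conditions give two more equations: 2h_0·σ_0 + h_0·σ_1 = 6(Δ_0 - p'(0)) = -24 and h_3·σ_3 + 2h_3·σ_4 = 6(p'(4) - Δ_3) = 18.
Solving: σ_0 = -253/28, σ_1 = -83/14, σ_2 = -13/4, σ_3 = 97/14, σ_4 = 155/28.
On [3, 4], p(x) = -3 - 293/56·(x - 3) + 97/28·(x - 3)² - 13/56·(x - 3)³.
With (x - 3) = 1/4: p(13/4) = -14677/3584.

-4.0951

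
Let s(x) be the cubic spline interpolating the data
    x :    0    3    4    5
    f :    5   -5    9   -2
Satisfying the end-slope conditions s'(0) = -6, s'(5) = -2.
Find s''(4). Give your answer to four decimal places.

With M_i denoting the second derivative at x_i, h_i = 3, 1, 1, and Δ_i = (y_(i+1) − y_i)/h_i = -10/3, 14, -11:
  3·M_0 + 8·M_1 + 1·M_2 = 6(Δ_1 - Δ_0) = 104
  1·M_1 + 4·M_2 + 1·M_3 = 6(Δ_2 - Δ_1) = -150
Clamped end conditions give two more equations: 2h_0·M_0 + h_0·M_1 = 6(Δ_0 - s'(0)) = 16 and h_2·M_2 + 2h_2·M_3 = 6(s'(5) - Δ_2) = 54.
Solving: M_0 = -794/87, M_1 = 684/29, M_2 = -1662/29, M_3 = 1614/29.

-57.3103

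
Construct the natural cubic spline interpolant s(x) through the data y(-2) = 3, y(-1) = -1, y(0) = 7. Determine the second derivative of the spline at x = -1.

Write M_i for s''(x_i). With h_i = 1, 1 and divided differences Δ_i = -4, 8, the continuity of s' gives the tridiagonal system
  1·M_0 + 4·M_1 + 1·M_2 = 6(Δ_1 - Δ_0) = 72
Natural end conditions: M_0 = M_2 = 0.
Solving: M_0 = 0, M_1 = 18, M_2 = 0.

18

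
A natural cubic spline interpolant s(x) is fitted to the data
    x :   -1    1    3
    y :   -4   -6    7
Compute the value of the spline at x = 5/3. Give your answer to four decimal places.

-3.0556

With M_i denoting the second derivative at x_i, h_i = 2, 2, and Δ_i = (y_(i+1) − y_i)/h_i = -1, 13/2:
  2·M_0 + 8·M_1 + 2·M_2 = 6(Δ_1 - Δ_0) = 45
Natural end conditions: M_0 = M_2 = 0.
Solving the tridiagonal system: M_0 = 0, M_1 = 45/8, M_2 = 0.
On [1, 3], s(x) = -6 + 11/4·(x - 1) + 45/16·(x - 1)² - 15/32·(x - 1)³.
With (x - 1) = 2/3: s(5/3) = -55/18.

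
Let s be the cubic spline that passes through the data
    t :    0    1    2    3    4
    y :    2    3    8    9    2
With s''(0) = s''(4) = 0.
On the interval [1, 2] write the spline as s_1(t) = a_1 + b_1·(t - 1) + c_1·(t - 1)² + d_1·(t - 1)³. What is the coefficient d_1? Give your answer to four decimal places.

With σ_i denoting the second derivative at x_i, h_i = 1, 1, 1, 1, and Δ_i = (y_(i+1) − y_i)/h_i = 1, 5, 1, -7:
  1·σ_0 + 4·σ_1 + 1·σ_2 = 6(Δ_1 - Δ_0) = 24
  1·σ_1 + 4·σ_2 + 1·σ_3 = 6(Δ_2 - Δ_1) = -24
  1·σ_2 + 4·σ_3 + 1·σ_4 = 6(Δ_3 - Δ_2) = -48
Natural end conditions: σ_0 = σ_4 = 0.
Hence σ_0 = 0, σ_1 = 51/7, σ_2 = -36/7, σ_3 = -75/7, σ_4 = 0.
On [1, 2], with s_1(t) = a_1 + b_1·(t - 1) + c_1·(t - 1)² + d_1·(t - 1)³: c_1 = σ_1/2 = 51/14, d_1 = (σ_2 - σ_1)/(6h_1) = -29/14, b_1 = Δ_1 - h_1(2σ_1 + σ_2)/6 = 24/7.

-2.0714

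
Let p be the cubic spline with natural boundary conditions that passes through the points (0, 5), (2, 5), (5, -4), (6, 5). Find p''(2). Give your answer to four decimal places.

-5.0704

With m_i denoting the second derivative at x_i, h_i = 2, 3, 1, and Δ_i = (y_(i+1) − y_i)/h_i = 0, -3, 9:
  2·m_0 + 10·m_1 + 3·m_2 = 6(Δ_1 - Δ_0) = -18
  3·m_1 + 8·m_2 + 1·m_3 = 6(Δ_2 - Δ_1) = 72
Natural end conditions: m_0 = m_3 = 0.
Forward elimination and back-substitution give m_0 = 0, m_1 = -360/71, m_2 = 774/71, m_3 = 0.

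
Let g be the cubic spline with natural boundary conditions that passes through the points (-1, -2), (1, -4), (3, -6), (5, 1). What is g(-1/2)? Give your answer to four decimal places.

-2.3594

Write M_i for g''(x_i). With h_i = 2, 2, 2 and divided differences Δ_i = -1, -1, 7/2, the continuity of g' gives the tridiagonal system
  2·M_0 + 8·M_1 + 2·M_2 = 6(Δ_1 - Δ_0) = 0
  2·M_1 + 8·M_2 + 2·M_3 = 6(Δ_2 - Δ_1) = 27
Natural end conditions: M_0 = M_3 = 0.
Hence M_0 = 0, M_1 = -9/10, M_2 = 18/5, M_3 = 0.
On [-1, 1], g(x) = -2 - 7/10·(x + 1) + 0·(x + 1)² - 3/40·(x + 1)³.
With (x + 1) = 1/2: g(-1/2) = -151/64.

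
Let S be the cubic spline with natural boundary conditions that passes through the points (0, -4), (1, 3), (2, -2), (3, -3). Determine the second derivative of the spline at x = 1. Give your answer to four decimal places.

Let σ_i = S''(x_i). Step sizes h_i = 1, 1, 1; slopes of the chords Δ_i = (y_(i+1) - y_i)/h_i = 7, -5, -1.
  1·σ_0 + 4·σ_1 + 1·σ_2 = 6(Δ_1 - Δ_0) = -72
  1·σ_1 + 4·σ_2 + 1·σ_3 = 6(Δ_2 - Δ_1) = 24
Natural end conditions: σ_0 = σ_3 = 0.
Solving the tridiagonal system: σ_0 = 0, σ_1 = -104/5, σ_2 = 56/5, σ_3 = 0.

-20.8000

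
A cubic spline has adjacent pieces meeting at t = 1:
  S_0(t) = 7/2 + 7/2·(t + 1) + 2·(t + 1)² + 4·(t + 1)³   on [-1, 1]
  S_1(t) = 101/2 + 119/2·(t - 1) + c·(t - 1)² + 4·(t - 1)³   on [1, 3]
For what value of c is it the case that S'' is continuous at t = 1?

26

S_0''(t) = 4 + 24·(t + 1), so S_0''(1) = 52. On the right, S_1''(1) = 2c, so c = 26.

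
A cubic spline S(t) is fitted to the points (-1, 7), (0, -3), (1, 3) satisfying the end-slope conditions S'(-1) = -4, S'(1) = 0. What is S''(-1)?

With M_i denoting the second derivative at x_i, h_i = 1, 1, and Δ_i = (y_(i+1) − y_i)/h_i = -10, 6:
  1·M_0 + 4·M_1 + 1·M_2 = 6(Δ_1 - Δ_0) = 96
Clamped end conditions give two more equations: 2h_0·M_0 + h_0·M_1 = 6(Δ_0 - S'(-1)) = -36 and h_1·M_1 + 2h_1·M_2 = 6(S'(1) - Δ_1) = -36.
Hence M_0 = -40, M_1 = 44, M_2 = -40.

-40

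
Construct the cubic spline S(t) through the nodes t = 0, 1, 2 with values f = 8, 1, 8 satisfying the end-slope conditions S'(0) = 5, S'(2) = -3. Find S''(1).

Write M_i for S''(x_i). With h_i = 1, 1 and divided differences Δ_i = -7, 7, the continuity of S' gives the tridiagonal system
  1·M_0 + 4·M_1 + 1·M_2 = 6(Δ_1 - Δ_0) = 84
Clamped end conditions give two more equations: 2h_0·M_0 + h_0·M_1 = 6(Δ_0 - S'(0)) = -72 and h_1·M_1 + 2h_1·M_2 = 6(S'(2) - Δ_1) = -60.
Hence M_0 = -61, M_1 = 50, M_2 = -55.

50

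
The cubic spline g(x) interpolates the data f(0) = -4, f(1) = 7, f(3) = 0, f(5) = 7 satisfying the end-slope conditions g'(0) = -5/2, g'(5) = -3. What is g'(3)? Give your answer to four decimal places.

-1.8478

With m_i denoting the second derivative at x_i, h_i = 1, 2, 2, and Δ_i = (y_(i+1) − y_i)/h_i = 11, -7/2, 7/2:
  1·m_0 + 6·m_1 + 2·m_2 = 6(Δ_1 - Δ_0) = -87
  2·m_1 + 8·m_2 + 2·m_3 = 6(Δ_2 - Δ_1) = 42
Clamped end conditions give two more equations: 2h_0·m_0 + h_0·m_1 = 6(Δ_0 - g'(0)) = 81 and h_2·m_2 + 2h_2·m_3 = 6(g'(5) - Δ_2) = -39.
Solving the tridiagonal system: m_0 = 1270/23, m_1 = -677/23, m_2 = 791/46, m_3 = -422/23.
On [3, 5], g'(x) = b_2 + 2c_2·(x - 3) + 3d_2·(x - 3)² with b_2 = Δ_2 - h_2(2m_2 + m_3)/6 = -85/46, c_2 = m_2/2 = 791/92, d_2 = (m_3 - m_2)/(6h_2) = -545/184. So g'(3) = -85/46.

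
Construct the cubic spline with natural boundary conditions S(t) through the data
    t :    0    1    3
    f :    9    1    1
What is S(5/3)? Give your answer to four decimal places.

Let m_i = S''(x_i). Step sizes h_i = 1, 2; slopes of the chords Δ_i = (y_(i+1) - y_i)/h_i = -8, 0.
  1·m_0 + 6·m_1 + 2·m_2 = 6(Δ_1 - Δ_0) = 48
Natural end conditions: m_0 = m_2 = 0.
Solving the tridiagonal system: m_0 = 0, m_1 = 8, m_2 = 0.
On [1, 3], S(t) = 1 - 16/3·(t - 1) + 4·(t - 1)² - 2/3·(t - 1)³.
With (t - 1) = 2/3: S(5/3) = -79/81.

-0.9753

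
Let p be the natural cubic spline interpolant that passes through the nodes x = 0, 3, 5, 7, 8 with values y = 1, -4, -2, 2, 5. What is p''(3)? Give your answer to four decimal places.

Write M_i for p''(x_i). With h_i = 3, 2, 2, 1 and divided differences Δ_i = -5/3, 1, 2, 3, the continuity of p' gives the tridiagonal system
  3·M_0 + 10·M_1 + 2·M_2 = 6(Δ_1 - Δ_0) = 16
  2·M_1 + 8·M_2 + 2·M_3 = 6(Δ_2 - Δ_1) = 6
  2·M_2 + 6·M_3 + 1·M_4 = 6(Δ_3 - Δ_2) = 6
Natural end conditions: M_0 = M_4 = 0.
Forward elimination and back-substitution give M_0 = 0, M_1 = 41/26, M_2 = 3/26, M_3 = 25/26, M_4 = 0.

1.5769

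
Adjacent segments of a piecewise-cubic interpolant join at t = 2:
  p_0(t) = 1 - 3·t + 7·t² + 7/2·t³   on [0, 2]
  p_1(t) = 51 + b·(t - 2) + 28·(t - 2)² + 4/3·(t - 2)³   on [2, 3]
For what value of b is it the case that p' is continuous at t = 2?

p_0'(t) = -3 + 14·t + 21/2·t², so p_0'(2) = 67. On the right, p_1'(2) = b, so b = 67.

67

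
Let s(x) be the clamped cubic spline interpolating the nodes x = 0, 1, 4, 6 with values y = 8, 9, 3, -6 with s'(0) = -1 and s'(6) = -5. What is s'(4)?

Put M_i = s'' at the i-th knot. Here h = (1, 3, 2) and Δ = (1, -2, -9/2), so the interior equations h_(i-1)·M_(i-1) + 2(h_(i-1)+h_i)·M_i + h_i·M_(i+1) = 6(Δ_i − Δ_(i-1)) read
  1·M_0 + 8·M_1 + 3·M_2 = 6(Δ_1 - Δ_0) = -18
  3·M_1 + 10·M_2 + 2·M_3 = 6(Δ_2 - Δ_1) = -15
Clamped end conditions give two more equations: 2h_0·M_0 + h_0·M_1 = 6(Δ_0 - s'(0)) = 12 and h_2·M_2 + 2h_2·M_3 = 6(s'(6) - Δ_2) = -3.
Forward elimination and back-substitution give M_0 = 15/2, M_1 = -3, M_2 = -1/2, M_3 = -1/2.
On [4, 6], s'(x) = b_2 + 2c_2·(x - 4) + 3d_2·(x - 4)² with b_2 = Δ_2 - h_2(2M_2 + M_3)/6 = -4, c_2 = M_2/2 = -1/4, d_2 = (M_3 - M_2)/(6h_2) = 0. So s'(4) = -4.

-4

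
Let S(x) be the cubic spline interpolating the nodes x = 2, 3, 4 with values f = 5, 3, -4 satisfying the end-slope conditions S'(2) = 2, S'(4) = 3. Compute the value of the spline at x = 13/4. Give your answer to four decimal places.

With m_i denoting the second derivative at x_i, h_i = 1, 1, and Δ_i = (y_(i+1) − y_i)/h_i = -2, -7:
  1·m_0 + 4·m_1 + 1·m_2 = 6(Δ_1 - Δ_0) = -30
Clamped end conditions give two more equations: 2h_0·m_0 + h_0·m_1 = 6(Δ_0 - S'(2)) = -24 and h_1·m_1 + 2h_1·m_2 = 6(S'(4) - Δ_1) = 60.
Solving: m_0 = -4, m_1 = -16, m_2 = 38.
On [3, 4], S(x) = 3 - 8·(x - 3) - 8·(x - 3)² + 9·(x - 3)³.
With (x - 3) = 1/4: S(13/4) = 41/64.

0.6406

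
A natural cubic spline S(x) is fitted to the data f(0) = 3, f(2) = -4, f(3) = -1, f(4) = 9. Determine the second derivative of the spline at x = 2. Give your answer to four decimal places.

4.9565

With M_i denoting the second derivative at x_i, h_i = 2, 1, 1, and Δ_i = (y_(i+1) − y_i)/h_i = -7/2, 3, 10:
  2·M_0 + 6·M_1 + 1·M_2 = 6(Δ_1 - Δ_0) = 39
  1·M_1 + 4·M_2 + 1·M_3 = 6(Δ_2 - Δ_1) = 42
Natural end conditions: M_0 = M_3 = 0.
Solving: M_0 = 0, M_1 = 114/23, M_2 = 213/23, M_3 = 0.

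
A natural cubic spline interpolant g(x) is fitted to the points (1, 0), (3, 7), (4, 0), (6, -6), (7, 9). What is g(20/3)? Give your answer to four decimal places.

3.1063

Put m_i = g'' at the i-th knot. Here h = (2, 1, 2, 1) and Δ = (7/2, -7, -3, 15), so the interior equations h_(i-1)·m_(i-1) + 2(h_(i-1)+h_i)·m_i + h_i·m_(i+1) = 6(Δ_i − Δ_(i-1)) read
  2·m_0 + 6·m_1 + 1·m_2 = 6(Δ_1 - Δ_0) = -63
  1·m_1 + 6·m_2 + 2·m_3 = 6(Δ_2 - Δ_1) = 24
  2·m_2 + 6·m_3 + 1·m_4 = 6(Δ_3 - Δ_2) = 108
Natural end conditions: m_0 = m_4 = 0.
Solving: m_0 = 0, m_1 = -324/31, m_2 = -9/31, m_3 = 561/31, m_4 = 0.
On [6, 7], g(x) = -6 + 278/31·(x - 6) + 561/62·(x - 6)² - 187/62·(x - 6)³.
With (x - 6) = 2/3: g(20/3) = 2600/837.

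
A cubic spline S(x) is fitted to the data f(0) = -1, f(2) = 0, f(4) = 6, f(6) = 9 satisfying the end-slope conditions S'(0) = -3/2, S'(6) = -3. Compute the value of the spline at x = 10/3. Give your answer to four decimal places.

3.6889

Put σ_i = S'' at the i-th knot. Here h = (2, 2, 2) and Δ = (1/2, 3, 3/2), so the interior equations h_(i-1)·σ_(i-1) + 2(h_(i-1)+h_i)·σ_i + h_i·σ_(i+1) = 6(Δ_i − Δ_(i-1)) read
  2·σ_0 + 8·σ_1 + 2·σ_2 = 6(Δ_1 - Δ_0) = 15
  2·σ_1 + 8·σ_2 + 2·σ_3 = 6(Δ_2 - Δ_1) = -9
Clamped end conditions give two more equations: 2h_0·σ_0 + h_0·σ_1 = 6(Δ_0 - S'(0)) = 12 and h_2·σ_2 + 2h_2·σ_3 = 6(S'(6) - Δ_2) = -27.
Solving: σ_0 = 12/5, σ_1 = 6/5, σ_2 = 3/10, σ_3 = -69/10.
On [2, 4], S(x) = 0 + 21/10·(x - 2) + 3/5·(x - 2)² - 3/40·(x - 2)³.
With (x - 2) = 4/3: S(10/3) = 166/45.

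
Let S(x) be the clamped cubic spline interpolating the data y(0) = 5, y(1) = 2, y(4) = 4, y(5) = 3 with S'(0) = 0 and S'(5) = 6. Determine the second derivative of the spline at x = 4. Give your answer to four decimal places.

-6.8889

Let M_i = S''(x_i). Step sizes h_i = 1, 3, 1; slopes of the chords Δ_i = (y_(i+1) - y_i)/h_i = -3, 2/3, -1.
  1·M_0 + 8·M_1 + 3·M_2 = 6(Δ_1 - Δ_0) = 22
  3·M_1 + 8·M_2 + 1·M_3 = 6(Δ_2 - Δ_1) = -10
Clamped end conditions give two more equations: 2h_0·M_0 + h_0·M_1 = 6(Δ_0 - S'(0)) = -18 and h_2·M_2 + 2h_2·M_3 = 6(S'(5) - Δ_2) = 42.
Solving the tridiagonal system: M_0 = -112/9, M_1 = 62/9, M_2 = -62/9, M_3 = 220/9.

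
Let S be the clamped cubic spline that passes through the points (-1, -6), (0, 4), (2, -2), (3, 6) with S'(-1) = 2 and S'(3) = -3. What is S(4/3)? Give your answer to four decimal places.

With σ_i denoting the second derivative at x_i, h_i = 1, 2, 1, and Δ_i = (y_(i+1) − y_i)/h_i = 10, -3, 8:
  1·σ_0 + 6·σ_1 + 2·σ_2 = 6(Δ_1 - Δ_0) = -78
  2·σ_1 + 6·σ_2 + 1·σ_3 = 6(Δ_2 - Δ_1) = 66
Clamped end conditions give two more equations: 2h_0·σ_0 + h_0·σ_1 = 6(Δ_0 - S'(-1)) = 48 and h_2·σ_2 + 2h_2·σ_3 = 6(S'(3) - Δ_2) = -66.
Solving: σ_0 = 1346/35, σ_1 = -1012/35, σ_2 = 998/35, σ_3 = -1654/35.
On [0, 2], S(x) = 4 + 237/35·x - 506/35·x² + 67/14·x³.
With x = 4/3: S(4/3) = -1256/945.

-1.3291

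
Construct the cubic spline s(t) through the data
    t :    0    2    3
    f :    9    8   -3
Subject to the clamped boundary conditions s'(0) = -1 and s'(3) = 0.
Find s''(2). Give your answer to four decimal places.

-21.6667

Write m_i for s''(x_i). With h_i = 2, 1 and divided differences Δ_i = -1/2, -11, the continuity of s' gives the tridiagonal system
  2·m_0 + 6·m_1 + 1·m_2 = 6(Δ_1 - Δ_0) = -63
Clamped end conditions give two more equations: 2h_0·m_0 + h_0·m_1 = 6(Δ_0 - s'(0)) = 3 and h_1·m_1 + 2h_1·m_2 = 6(s'(3) - Δ_1) = 66.
Solving: m_0 = 139/12, m_1 = -65/3, m_2 = 263/6.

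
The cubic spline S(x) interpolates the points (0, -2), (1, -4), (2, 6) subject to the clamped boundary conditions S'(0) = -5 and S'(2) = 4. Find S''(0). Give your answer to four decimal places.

-4.5000

With M_i denoting the second derivative at x_i, h_i = 1, 1, and Δ_i = (y_(i+1) − y_i)/h_i = -2, 10:
  1·M_0 + 4·M_1 + 1·M_2 = 6(Δ_1 - Δ_0) = 72
Clamped end conditions give two more equations: 2h_0·M_0 + h_0·M_1 = 6(Δ_0 - S'(0)) = 18 and h_1·M_1 + 2h_1·M_2 = 6(S'(2) - Δ_1) = -36.
Solving: M_0 = -9/2, M_1 = 27, M_2 = -63/2.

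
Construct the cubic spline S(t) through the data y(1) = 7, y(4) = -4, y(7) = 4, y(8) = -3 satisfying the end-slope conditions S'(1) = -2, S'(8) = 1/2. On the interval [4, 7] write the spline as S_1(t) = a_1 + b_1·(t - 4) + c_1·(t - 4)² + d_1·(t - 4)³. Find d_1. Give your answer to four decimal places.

Let m_i = S''(x_i). Step sizes h_i = 3, 3, 1; slopes of the chords Δ_i = (y_(i+1) - y_i)/h_i = -11/3, 8/3, -7.
  3·m_0 + 12·m_1 + 3·m_2 = 6(Δ_1 - Δ_0) = 38
  3·m_1 + 8·m_2 + 1·m_3 = 6(Δ_2 - Δ_1) = -58
Clamped end conditions give two more equations: 2h_0·m_0 + h_0·m_1 = 6(Δ_0 - S'(1)) = -10 and h_2·m_2 + 2h_2·m_3 = 6(S'(8) - Δ_2) = 45.
Forward elimination and back-substitution give m_0 = -177/31, m_1 = 752/93, m_2 = -433/31, m_3 = 914/31.
On [4, 7], with S_1(t) = a_1 + b_1·(t - 4) + c_1·(t - 4)² + d_1·(t - 4)³: c_1 = m_1/2 = 376/93, d_1 = (m_2 - m_1)/(6h_1) = -2051/1674, b_1 = Δ_1 - h_1(2m_1 + m_2)/6 = 97/62.

-1.2252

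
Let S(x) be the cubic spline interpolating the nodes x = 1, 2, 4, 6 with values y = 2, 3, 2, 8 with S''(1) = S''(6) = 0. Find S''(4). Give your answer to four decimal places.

With m_i denoting the second derivative at x_i, h_i = 1, 2, 2, and Δ_i = (y_(i+1) − y_i)/h_i = 1, -1/2, 3:
  1·m_0 + 6·m_1 + 2·m_2 = 6(Δ_1 - Δ_0) = -9
  2·m_1 + 8·m_2 + 2·m_3 = 6(Δ_2 - Δ_1) = 21
Natural end conditions: m_0 = m_3 = 0.
Solving: m_0 = 0, m_1 = -57/22, m_2 = 36/11, m_3 = 0.

3.2727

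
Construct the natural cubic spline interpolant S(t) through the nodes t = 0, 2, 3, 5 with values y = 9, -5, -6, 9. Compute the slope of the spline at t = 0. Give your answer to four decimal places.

-8.5714

Write M_i for S''(x_i). With h_i = 2, 1, 2 and divided differences Δ_i = -7, -1, 15/2, the continuity of S' gives the tridiagonal system
  2·M_0 + 6·M_1 + 1·M_2 = 6(Δ_1 - Δ_0) = 36
  1·M_1 + 6·M_2 + 2·M_3 = 6(Δ_2 - Δ_1) = 51
Natural end conditions: M_0 = M_3 = 0.
Solving: M_0 = 0, M_1 = 33/7, M_2 = 54/7, M_3 = 0.
On [0, 2], S'(t) = b_0 + 2c_0·t + 3d_0·t² with b_0 = Δ_0 - h_0(2M_0 + M_1)/6 = -60/7, c_0 = M_0/2 = 0, d_0 = (M_1 - M_0)/(6h_0) = 11/28. So S'(0) = -60/7.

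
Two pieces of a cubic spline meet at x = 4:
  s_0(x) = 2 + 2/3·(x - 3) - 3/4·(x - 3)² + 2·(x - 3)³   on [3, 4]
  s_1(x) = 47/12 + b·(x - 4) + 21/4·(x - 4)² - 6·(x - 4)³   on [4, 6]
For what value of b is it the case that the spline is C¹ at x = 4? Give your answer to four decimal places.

5.1667

s_0'(x) = 2/3 - 3/2·(x - 3) + 6·(x - 3)², so s_0'(4) = 31/6. On the right, s_1'(4) = b, so b = 31/6.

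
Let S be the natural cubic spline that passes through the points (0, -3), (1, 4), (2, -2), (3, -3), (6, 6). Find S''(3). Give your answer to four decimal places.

Put m_i = S'' at the i-th knot. Here h = (1, 1, 1, 3) and Δ = (7, -6, -1, 3), so the interior equations h_(i-1)·m_(i-1) + 2(h_(i-1)+h_i)·m_i + h_i·m_(i+1) = 6(Δ_i − Δ_(i-1)) read
  1·m_0 + 4·m_1 + 1·m_2 = 6(Δ_1 - Δ_0) = -78
  1·m_1 + 4·m_2 + 1·m_3 = 6(Δ_2 - Δ_1) = 30
  1·m_2 + 8·m_3 + 3·m_4 = 6(Δ_3 - Δ_2) = 24
Natural end conditions: m_0 = m_4 = 0.
Hence m_0 = 0, m_1 = -1317/58, m_2 = 372/29, m_3 = 81/58, m_4 = 0.

1.3966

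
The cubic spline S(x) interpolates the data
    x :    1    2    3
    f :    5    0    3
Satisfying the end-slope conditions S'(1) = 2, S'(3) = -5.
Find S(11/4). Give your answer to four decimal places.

3.1992

Put M_i = S'' at the i-th knot. Here h = (1, 1) and Δ = (-5, 3), so the interior equations h_(i-1)·M_(i-1) + 2(h_(i-1)+h_i)·M_i + h_i·M_(i+1) = 6(Δ_i − Δ_(i-1)) read
  1·M_0 + 4·M_1 + 1·M_2 = 6(Δ_1 - Δ_0) = 48
Clamped end conditions give two more equations: 2h_0·M_0 + h_0·M_1 = 6(Δ_0 - S'(1)) = -42 and h_1·M_1 + 2h_1·M_2 = 6(S'(3) - Δ_1) = -48.
Forward elimination and back-substitution give M_0 = -73/2, M_1 = 31, M_2 = -79/2.
On [2, 3], S(x) = 0 - 3/4·(x - 2) + 31/2·(x - 2)² - 47/4·(x - 2)³.
With (x - 2) = 3/4: S(11/4) = 819/256.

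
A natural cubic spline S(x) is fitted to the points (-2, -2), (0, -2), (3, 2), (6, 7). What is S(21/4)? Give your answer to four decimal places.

Write M_i for S''(x_i). With h_i = 2, 3, 3 and divided differences Δ_i = 0, 4/3, 5/3, the continuity of S' gives the tridiagonal system
  2·M_0 + 10·M_1 + 3·M_2 = 6(Δ_1 - Δ_0) = 8
  3·M_1 + 12·M_2 + 3·M_3 = 6(Δ_2 - Δ_1) = 2
Natural end conditions: M_0 = M_3 = 0.
Solving the tridiagonal system: M_0 = 0, M_1 = 30/37, M_2 = -4/111, M_3 = 0.
On [3, 6], S(x) = 2 + 63/37·(x - 3) - 2/111·(x - 3)² + 2/999·(x - 3)³.
With (x - 3) = 9/4: S(21/4) = 6823/1184.

5.7627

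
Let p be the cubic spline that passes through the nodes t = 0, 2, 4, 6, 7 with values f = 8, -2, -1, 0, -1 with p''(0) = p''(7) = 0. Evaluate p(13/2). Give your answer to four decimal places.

-0.4223

With M_i denoting the second derivative at x_i, h_i = 2, 2, 2, 1, and Δ_i = (y_(i+1) − y_i)/h_i = -5, 1/2, 1/2, -1:
  2·M_0 + 8·M_1 + 2·M_2 = 6(Δ_1 - Δ_0) = 33
  2·M_1 + 8·M_2 + 2·M_3 = 6(Δ_2 - Δ_1) = 0
  2·M_2 + 6·M_3 + 1·M_4 = 6(Δ_3 - Δ_2) = -9
Natural end conditions: M_0 = M_4 = 0.
Forward elimination and back-substitution give M_0 = 0, M_1 = 177/41, M_2 = -63/82, M_3 = -51/41, M_4 = 0.
On [6, 7], p(t) = 0 - 24/41·(t - 6) - 51/82·(t - 6)² + 17/82·(t - 6)³.
With (t - 6) = 1/2: p(13/2) = -277/656.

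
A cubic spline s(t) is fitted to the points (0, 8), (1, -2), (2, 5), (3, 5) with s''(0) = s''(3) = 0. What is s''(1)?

30

Put m_i = s'' at the i-th knot. Here h = (1, 1, 1) and Δ = (-10, 7, 0), so the interior equations h_(i-1)·m_(i-1) + 2(h_(i-1)+h_i)·m_i + h_i·m_(i+1) = 6(Δ_i − Δ_(i-1)) read
  1·m_0 + 4·m_1 + 1·m_2 = 6(Δ_1 - Δ_0) = 102
  1·m_1 + 4·m_2 + 1·m_3 = 6(Δ_2 - Δ_1) = -42
Natural end conditions: m_0 = m_3 = 0.
Hence m_0 = 0, m_1 = 30, m_2 = -18, m_3 = 0.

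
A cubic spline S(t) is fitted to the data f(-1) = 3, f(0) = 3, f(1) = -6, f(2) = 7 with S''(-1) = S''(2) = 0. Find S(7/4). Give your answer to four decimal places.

2.2344

With σ_i denoting the second derivative at x_i, h_i = 1, 1, 1, and Δ_i = (y_(i+1) − y_i)/h_i = 0, -9, 13:
  1·σ_0 + 4·σ_1 + 1·σ_2 = 6(Δ_1 - Δ_0) = -54
  1·σ_1 + 4·σ_2 + 1·σ_3 = 6(Δ_2 - Δ_1) = 132
Natural end conditions: σ_0 = σ_3 = 0.
Forward elimination and back-substitution give σ_0 = 0, σ_1 = -116/5, σ_2 = 194/5, σ_3 = 0.
On [1, 2], S(t) = -6 + 1/15·(t - 1) + 97/5·(t - 1)² - 97/15·(t - 1)³.
With (t - 1) = 3/4: S(7/4) = 143/64.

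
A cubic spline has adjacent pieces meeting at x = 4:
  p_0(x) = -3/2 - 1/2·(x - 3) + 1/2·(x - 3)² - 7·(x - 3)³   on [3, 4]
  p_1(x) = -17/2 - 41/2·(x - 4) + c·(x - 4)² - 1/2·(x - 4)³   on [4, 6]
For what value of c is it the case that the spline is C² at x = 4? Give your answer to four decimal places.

-20.5000

p_0''(x) = 1 - 42·(x - 3), so p_0''(4) = -41. On the right, p_1''(4) = 2c, so c = -41/2.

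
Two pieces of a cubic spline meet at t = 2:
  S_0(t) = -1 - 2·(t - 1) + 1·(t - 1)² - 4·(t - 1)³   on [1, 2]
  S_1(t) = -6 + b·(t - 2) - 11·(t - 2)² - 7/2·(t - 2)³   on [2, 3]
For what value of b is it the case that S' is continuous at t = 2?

-12

S_0'(t) = -2 + 2·(t - 1) - 12·(t - 1)², so S_0'(2) = -12. On the right, S_1'(2) = b, so b = -12.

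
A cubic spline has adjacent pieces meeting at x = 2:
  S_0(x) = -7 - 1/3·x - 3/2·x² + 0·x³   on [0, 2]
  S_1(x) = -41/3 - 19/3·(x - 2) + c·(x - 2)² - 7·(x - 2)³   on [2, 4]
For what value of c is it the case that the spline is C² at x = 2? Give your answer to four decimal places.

-1.5000

S_0''(x) = -3 + 0·x, so S_0''(2) = -3. On the right, S_1''(2) = 2c, so c = -3/2.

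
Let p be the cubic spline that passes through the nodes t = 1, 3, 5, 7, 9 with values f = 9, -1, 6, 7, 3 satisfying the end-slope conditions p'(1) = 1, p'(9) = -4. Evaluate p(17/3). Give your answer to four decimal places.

7.5635

Put σ_i = p'' at the i-th knot. Here h = (2, 2, 2, 2) and Δ = (-5, 7/2, 1/2, -2), so the interior equations h_(i-1)·σ_(i-1) + 2(h_(i-1)+h_i)·σ_i + h_i·σ_(i+1) = 6(Δ_i − Δ_(i-1)) read
  2·σ_0 + 8·σ_1 + 2·σ_2 = 6(Δ_1 - Δ_0) = 51
  2·σ_1 + 8·σ_2 + 2·σ_3 = 6(Δ_2 - Δ_1) = -18
  2·σ_2 + 8·σ_3 + 2·σ_4 = 6(Δ_3 - Δ_2) = -15
Clamped end conditions give two more equations: 2h_0·σ_0 + h_0·σ_1 = 6(Δ_0 - p'(1)) = -36 and h_3·σ_3 + 2h_3·σ_4 = 6(p'(9) - Δ_3) = -12.
Solving the tridiagonal system: σ_0 = -821/56, σ_1 = 317/28, σ_2 = -41/8, σ_3 = 5/28, σ_4 = -173/56.
On [5, 7], p(t) = 6 + 27/7·(t - 5) - 41/16·(t - 5)² + 99/224·(t - 5)³.
With (t - 5) = 2/3: p(17/3) = 953/126.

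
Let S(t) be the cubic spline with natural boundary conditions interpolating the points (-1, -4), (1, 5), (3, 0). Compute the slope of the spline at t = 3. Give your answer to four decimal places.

Put M_i = S'' at the i-th knot. Here h = (2, 2) and Δ = (9/2, -5/2), so the interior equations h_(i-1)·M_(i-1) + 2(h_(i-1)+h_i)·M_i + h_i·M_(i+1) = 6(Δ_i − Δ_(i-1)) read
  2·M_0 + 8·M_1 + 2·M_2 = 6(Δ_1 - Δ_0) = -42
Natural end conditions: M_0 = M_2 = 0.
Forward elimination and back-substitution give M_0 = 0, M_1 = -21/4, M_2 = 0.
On [1, 3], S'(t) = b_1 + 2c_1·(t - 1) + 3d_1·(t - 1)² with b_1 = Δ_1 - h_1(2M_1 + M_2)/6 = 1, c_1 = M_1/2 = -21/8, d_1 = (M_2 - M_1)/(6h_1) = 7/16. So S'(3) = -17/4.

-4.2500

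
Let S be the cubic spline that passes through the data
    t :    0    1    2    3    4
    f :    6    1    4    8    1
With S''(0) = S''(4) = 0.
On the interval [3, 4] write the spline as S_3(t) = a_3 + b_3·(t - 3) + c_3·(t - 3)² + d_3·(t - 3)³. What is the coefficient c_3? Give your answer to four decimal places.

-8.6250

Put σ_i = S'' at the i-th knot. Here h = (1, 1, 1, 1) and Δ = (-5, 3, 4, -7), so the interior equations h_(i-1)·σ_(i-1) + 2(h_(i-1)+h_i)·σ_i + h_i·σ_(i+1) = 6(Δ_i − Δ_(i-1)) read
  1·σ_0 + 4·σ_1 + 1·σ_2 = 6(Δ_1 - Δ_0) = 48
  1·σ_1 + 4·σ_2 + 1·σ_3 = 6(Δ_2 - Δ_1) = 6
  1·σ_2 + 4·σ_3 + 1·σ_4 = 6(Δ_3 - Δ_2) = -66
Natural end conditions: σ_0 = σ_4 = 0.
Forward elimination and back-substitution give σ_0 = 0, σ_1 = 45/4, σ_2 = 3, σ_3 = -69/4, σ_4 = 0.
On [3, 4], with S_3(t) = a_3 + b_3·(t - 3) + c_3·(t - 3)² + d_3·(t - 3)³: c_3 = σ_3/2 = -69/8, d_3 = (σ_4 - σ_3)/(6h_3) = 23/8, b_3 = Δ_3 - h_3(2σ_3 + σ_4)/6 = -5/4.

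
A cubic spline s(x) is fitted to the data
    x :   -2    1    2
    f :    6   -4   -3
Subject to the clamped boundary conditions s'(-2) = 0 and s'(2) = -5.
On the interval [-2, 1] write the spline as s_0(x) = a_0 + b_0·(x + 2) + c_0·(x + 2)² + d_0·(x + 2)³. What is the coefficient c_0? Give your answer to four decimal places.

-3.9167

Let σ_i = s''(x_i). Step sizes h_i = 3, 1; slopes of the chords Δ_i = (y_(i+1) - y_i)/h_i = -10/3, 1.
  3·σ_0 + 8·σ_1 + 1·σ_2 = 6(Δ_1 - Δ_0) = 26
Clamped end conditions give two more equations: 2h_0·σ_0 + h_0·σ_1 = 6(Δ_0 - s'(-2)) = -20 and h_1·σ_1 + 2h_1·σ_2 = 6(s'(2) - Δ_1) = -36.
Hence σ_0 = -47/6, σ_1 = 9, σ_2 = -45/2.
On [-2, 1], with s_0(x) = a_0 + b_0·(x + 2) + c_0·(x + 2)² + d_0·(x + 2)³: c_0 = σ_0/2 = -47/12, d_0 = (σ_1 - σ_0)/(6h_0) = 101/108, b_0 = Δ_0 - h_0(2σ_0 + σ_1)/6 = 0.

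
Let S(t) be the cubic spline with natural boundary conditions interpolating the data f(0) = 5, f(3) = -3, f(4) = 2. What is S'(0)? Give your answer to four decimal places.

Put m_i = S'' at the i-th knot. Here h = (3, 1) and Δ = (-8/3, 5), so the interior equations h_(i-1)·m_(i-1) + 2(h_(i-1)+h_i)·m_i + h_i·m_(i+1) = 6(Δ_i − Δ_(i-1)) read
  3·m_0 + 8·m_1 + 1·m_2 = 6(Δ_1 - Δ_0) = 46
Natural end conditions: m_0 = m_2 = 0.
Solving the tridiagonal system: m_0 = 0, m_1 = 23/4, m_2 = 0.
On [0, 3], S'(t) = b_0 + 2c_0·t + 3d_0·t² with b_0 = Δ_0 - h_0(2m_0 + m_1)/6 = -133/24, c_0 = m_0/2 = 0, d_0 = (m_1 - m_0)/(6h_0) = 23/72. So S'(0) = -133/24.

-5.5417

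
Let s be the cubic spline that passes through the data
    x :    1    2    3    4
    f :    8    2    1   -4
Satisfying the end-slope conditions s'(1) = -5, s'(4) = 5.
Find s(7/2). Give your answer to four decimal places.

-2.7583

Write M_i for s''(x_i). With h_i = 1, 1, 1 and divided differences Δ_i = -6, -1, -5, the continuity of s' gives the tridiagonal system
  1·M_0 + 4·M_1 + 1·M_2 = 6(Δ_1 - Δ_0) = 30
  1·M_1 + 4·M_2 + 1·M_3 = 6(Δ_2 - Δ_1) = -24
Clamped end conditions give two more equations: 2h_0·M_0 + h_0·M_1 = 6(Δ_0 - s'(1)) = -6 and h_2·M_2 + 2h_2·M_3 = 6(s'(4) - Δ_2) = 60.
Hence M_0 = -158/15, M_1 = 226/15, M_2 = -296/15, M_3 = 598/15.
On [3, 4], s(x) = 1 - 76/15·(x - 3) - 148/15·(x - 3)² + 149/15·(x - 3)³.
With (x - 3) = 1/2: s(7/2) = -331/120.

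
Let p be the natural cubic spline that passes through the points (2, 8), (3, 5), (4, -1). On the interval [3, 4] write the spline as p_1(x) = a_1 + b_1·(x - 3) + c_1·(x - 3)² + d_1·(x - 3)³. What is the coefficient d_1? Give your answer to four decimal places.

Let m_i = p''(x_i). Step sizes h_i = 1, 1; slopes of the chords Δ_i = (y_(i+1) - y_i)/h_i = -3, -6.
  1·m_0 + 4·m_1 + 1·m_2 = 6(Δ_1 - Δ_0) = -18
Natural end conditions: m_0 = m_2 = 0.
Solving the tridiagonal system: m_0 = 0, m_1 = -9/2, m_2 = 0.
On [3, 4], with p_1(x) = a_1 + b_1·(x - 3) + c_1·(x - 3)² + d_1·(x - 3)³: c_1 = m_1/2 = -9/4, d_1 = (m_2 - m_1)/(6h_1) = 3/4, b_1 = Δ_1 - h_1(2m_1 + m_2)/6 = -9/2.

0.7500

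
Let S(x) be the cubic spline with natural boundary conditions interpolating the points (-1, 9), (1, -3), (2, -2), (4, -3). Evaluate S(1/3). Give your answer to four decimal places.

-0.8413

Write M_i for S''(x_i). With h_i = 2, 1, 2 and divided differences Δ_i = -6, 1, -1/2, the continuity of S' gives the tridiagonal system
  2·M_0 + 6·M_1 + 1·M_2 = 6(Δ_1 - Δ_0) = 42
  1·M_1 + 6·M_2 + 2·M_3 = 6(Δ_2 - Δ_1) = -9
Natural end conditions: M_0 = M_3 = 0.
Solving the tridiagonal system: M_0 = 0, M_1 = 261/35, M_2 = -96/35, M_3 = 0.
On [-1, 1], S(x) = 9 - 297/35·(x + 1) + 0·(x + 1)² + 87/140·(x + 1)³.
With (x + 1) = 4/3: S(1/3) = -53/63.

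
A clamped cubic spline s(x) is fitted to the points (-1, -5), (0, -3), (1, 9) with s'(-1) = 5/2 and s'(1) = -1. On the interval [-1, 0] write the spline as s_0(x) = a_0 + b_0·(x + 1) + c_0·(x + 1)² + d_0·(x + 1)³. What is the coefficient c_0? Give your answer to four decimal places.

-9.1250

With m_i denoting the second derivative at x_i, h_i = 1, 1, and Δ_i = (y_(i+1) − y_i)/h_i = 2, 12:
  1·m_0 + 4·m_1 + 1·m_2 = 6(Δ_1 - Δ_0) = 60
Clamped end conditions give two more equations: 2h_0·m_0 + h_0·m_1 = 6(Δ_0 - s'(-1)) = -3 and h_1·m_1 + 2h_1·m_2 = 6(s'(1) - Δ_1) = -78.
Solving: m_0 = -73/4, m_1 = 67/2, m_2 = -223/4.
On [-1, 0], with s_0(x) = a_0 + b_0·(x + 1) + c_0·(x + 1)² + d_0·(x + 1)³: c_0 = m_0/2 = -73/8, d_0 = (m_1 - m_0)/(6h_0) = 69/8, b_0 = Δ_0 - h_0(2m_0 + m_1)/6 = 5/2.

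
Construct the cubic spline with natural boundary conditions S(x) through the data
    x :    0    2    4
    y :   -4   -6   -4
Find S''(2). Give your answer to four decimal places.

With M_i denoting the second derivative at x_i, h_i = 2, 2, and Δ_i = (y_(i+1) − y_i)/h_i = -1, 1:
  2·M_0 + 8·M_1 + 2·M_2 = 6(Δ_1 - Δ_0) = 12
Natural end conditions: M_0 = M_2 = 0.
Hence M_0 = 0, M_1 = 3/2, M_2 = 0.

1.5000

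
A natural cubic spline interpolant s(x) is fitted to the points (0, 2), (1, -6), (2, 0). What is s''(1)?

21

Let m_i = s''(x_i). Step sizes h_i = 1, 1; slopes of the chords Δ_i = (y_(i+1) - y_i)/h_i = -8, 6.
  1·m_0 + 4·m_1 + 1·m_2 = 6(Δ_1 - Δ_0) = 84
Natural end conditions: m_0 = m_2 = 0.
Hence m_0 = 0, m_1 = 21, m_2 = 0.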